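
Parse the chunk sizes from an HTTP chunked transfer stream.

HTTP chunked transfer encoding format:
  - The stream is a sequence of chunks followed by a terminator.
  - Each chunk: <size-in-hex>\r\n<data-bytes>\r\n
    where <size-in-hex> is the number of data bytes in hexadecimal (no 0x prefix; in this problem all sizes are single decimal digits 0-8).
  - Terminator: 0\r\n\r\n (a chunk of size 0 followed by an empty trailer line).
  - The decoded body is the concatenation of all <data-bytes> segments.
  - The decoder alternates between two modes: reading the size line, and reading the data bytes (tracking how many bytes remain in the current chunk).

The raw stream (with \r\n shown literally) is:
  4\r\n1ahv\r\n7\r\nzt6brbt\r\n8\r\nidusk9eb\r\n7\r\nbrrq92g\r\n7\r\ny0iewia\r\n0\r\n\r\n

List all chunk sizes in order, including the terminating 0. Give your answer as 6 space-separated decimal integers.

Answer: 4 7 8 7 7 0

Derivation:
Chunk 1: stream[0..1]='4' size=0x4=4, data at stream[3..7]='1ahv' -> body[0..4], body so far='1ahv'
Chunk 2: stream[9..10]='7' size=0x7=7, data at stream[12..19]='zt6brbt' -> body[4..11], body so far='1ahvzt6brbt'
Chunk 3: stream[21..22]='8' size=0x8=8, data at stream[24..32]='idusk9eb' -> body[11..19], body so far='1ahvzt6brbtidusk9eb'
Chunk 4: stream[34..35]='7' size=0x7=7, data at stream[37..44]='brrq92g' -> body[19..26], body so far='1ahvzt6brbtidusk9ebbrrq92g'
Chunk 5: stream[46..47]='7' size=0x7=7, data at stream[49..56]='y0iewia' -> body[26..33], body so far='1ahvzt6brbtidusk9ebbrrq92gy0iewia'
Chunk 6: stream[58..59]='0' size=0 (terminator). Final body='1ahvzt6brbtidusk9ebbrrq92gy0iewia' (33 bytes)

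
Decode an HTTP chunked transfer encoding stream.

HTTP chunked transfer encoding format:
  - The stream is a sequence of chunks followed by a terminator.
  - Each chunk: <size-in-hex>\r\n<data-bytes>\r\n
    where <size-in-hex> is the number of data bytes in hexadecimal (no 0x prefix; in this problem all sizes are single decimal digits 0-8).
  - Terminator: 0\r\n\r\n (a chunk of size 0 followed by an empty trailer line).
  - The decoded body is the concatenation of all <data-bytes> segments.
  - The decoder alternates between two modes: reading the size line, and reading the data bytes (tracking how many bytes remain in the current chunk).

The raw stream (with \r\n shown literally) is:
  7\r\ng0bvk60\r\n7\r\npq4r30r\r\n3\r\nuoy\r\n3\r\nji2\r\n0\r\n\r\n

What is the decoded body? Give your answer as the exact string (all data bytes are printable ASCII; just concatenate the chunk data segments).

Answer: g0bvk60pq4r30ruoyji2

Derivation:
Chunk 1: stream[0..1]='7' size=0x7=7, data at stream[3..10]='g0bvk60' -> body[0..7], body so far='g0bvk60'
Chunk 2: stream[12..13]='7' size=0x7=7, data at stream[15..22]='pq4r30r' -> body[7..14], body so far='g0bvk60pq4r30r'
Chunk 3: stream[24..25]='3' size=0x3=3, data at stream[27..30]='uoy' -> body[14..17], body so far='g0bvk60pq4r30ruoy'
Chunk 4: stream[32..33]='3' size=0x3=3, data at stream[35..38]='ji2' -> body[17..20], body so far='g0bvk60pq4r30ruoyji2'
Chunk 5: stream[40..41]='0' size=0 (terminator). Final body='g0bvk60pq4r30ruoyji2' (20 bytes)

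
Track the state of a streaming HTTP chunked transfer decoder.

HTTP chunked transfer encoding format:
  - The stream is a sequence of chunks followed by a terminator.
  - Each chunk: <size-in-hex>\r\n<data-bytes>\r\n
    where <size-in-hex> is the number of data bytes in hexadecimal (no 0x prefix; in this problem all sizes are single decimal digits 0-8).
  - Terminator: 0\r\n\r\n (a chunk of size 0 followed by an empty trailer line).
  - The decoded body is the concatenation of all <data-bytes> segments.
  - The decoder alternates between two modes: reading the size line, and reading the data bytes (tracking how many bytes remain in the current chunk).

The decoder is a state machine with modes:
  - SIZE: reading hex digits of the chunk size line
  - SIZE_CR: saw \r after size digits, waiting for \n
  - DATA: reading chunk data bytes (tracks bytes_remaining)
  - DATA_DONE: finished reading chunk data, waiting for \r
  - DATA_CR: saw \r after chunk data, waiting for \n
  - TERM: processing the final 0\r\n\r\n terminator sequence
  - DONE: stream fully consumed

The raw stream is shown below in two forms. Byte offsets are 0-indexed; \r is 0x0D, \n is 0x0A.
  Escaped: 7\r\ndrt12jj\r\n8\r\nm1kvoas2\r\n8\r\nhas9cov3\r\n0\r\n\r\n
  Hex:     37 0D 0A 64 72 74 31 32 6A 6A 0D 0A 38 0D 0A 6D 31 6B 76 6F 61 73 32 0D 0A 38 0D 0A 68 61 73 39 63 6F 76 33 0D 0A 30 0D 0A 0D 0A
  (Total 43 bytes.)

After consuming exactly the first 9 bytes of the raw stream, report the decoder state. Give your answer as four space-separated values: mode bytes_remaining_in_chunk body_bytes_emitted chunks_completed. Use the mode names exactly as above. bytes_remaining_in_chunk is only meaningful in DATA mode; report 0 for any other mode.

Answer: DATA 1 6 0

Derivation:
Byte 0 = '7': mode=SIZE remaining=0 emitted=0 chunks_done=0
Byte 1 = 0x0D: mode=SIZE_CR remaining=0 emitted=0 chunks_done=0
Byte 2 = 0x0A: mode=DATA remaining=7 emitted=0 chunks_done=0
Byte 3 = 'd': mode=DATA remaining=6 emitted=1 chunks_done=0
Byte 4 = 'r': mode=DATA remaining=5 emitted=2 chunks_done=0
Byte 5 = 't': mode=DATA remaining=4 emitted=3 chunks_done=0
Byte 6 = '1': mode=DATA remaining=3 emitted=4 chunks_done=0
Byte 7 = '2': mode=DATA remaining=2 emitted=5 chunks_done=0
Byte 8 = 'j': mode=DATA remaining=1 emitted=6 chunks_done=0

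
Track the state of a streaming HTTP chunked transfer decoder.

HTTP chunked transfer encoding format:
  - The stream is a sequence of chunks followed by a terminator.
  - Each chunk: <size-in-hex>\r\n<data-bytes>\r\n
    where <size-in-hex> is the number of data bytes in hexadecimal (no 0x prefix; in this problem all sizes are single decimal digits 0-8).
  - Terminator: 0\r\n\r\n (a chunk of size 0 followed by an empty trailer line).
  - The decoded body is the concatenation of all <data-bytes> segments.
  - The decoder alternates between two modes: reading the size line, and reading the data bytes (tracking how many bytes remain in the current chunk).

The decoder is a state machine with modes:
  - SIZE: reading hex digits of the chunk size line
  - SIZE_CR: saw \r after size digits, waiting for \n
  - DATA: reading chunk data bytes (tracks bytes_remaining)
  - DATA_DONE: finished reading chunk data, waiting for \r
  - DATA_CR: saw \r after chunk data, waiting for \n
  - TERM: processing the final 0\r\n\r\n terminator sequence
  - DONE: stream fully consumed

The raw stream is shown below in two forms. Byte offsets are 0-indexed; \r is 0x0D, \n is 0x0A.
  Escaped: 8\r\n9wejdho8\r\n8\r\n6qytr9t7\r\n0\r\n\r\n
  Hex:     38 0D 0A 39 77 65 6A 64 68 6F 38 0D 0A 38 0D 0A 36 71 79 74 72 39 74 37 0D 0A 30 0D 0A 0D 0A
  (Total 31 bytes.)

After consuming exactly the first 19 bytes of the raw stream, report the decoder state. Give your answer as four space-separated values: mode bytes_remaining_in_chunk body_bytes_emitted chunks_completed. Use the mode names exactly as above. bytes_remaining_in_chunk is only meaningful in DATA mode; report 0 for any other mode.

Answer: DATA 5 11 1

Derivation:
Byte 0 = '8': mode=SIZE remaining=0 emitted=0 chunks_done=0
Byte 1 = 0x0D: mode=SIZE_CR remaining=0 emitted=0 chunks_done=0
Byte 2 = 0x0A: mode=DATA remaining=8 emitted=0 chunks_done=0
Byte 3 = '9': mode=DATA remaining=7 emitted=1 chunks_done=0
Byte 4 = 'w': mode=DATA remaining=6 emitted=2 chunks_done=0
Byte 5 = 'e': mode=DATA remaining=5 emitted=3 chunks_done=0
Byte 6 = 'j': mode=DATA remaining=4 emitted=4 chunks_done=0
Byte 7 = 'd': mode=DATA remaining=3 emitted=5 chunks_done=0
Byte 8 = 'h': mode=DATA remaining=2 emitted=6 chunks_done=0
Byte 9 = 'o': mode=DATA remaining=1 emitted=7 chunks_done=0
Byte 10 = '8': mode=DATA_DONE remaining=0 emitted=8 chunks_done=0
Byte 11 = 0x0D: mode=DATA_CR remaining=0 emitted=8 chunks_done=0
Byte 12 = 0x0A: mode=SIZE remaining=0 emitted=8 chunks_done=1
Byte 13 = '8': mode=SIZE remaining=0 emitted=8 chunks_done=1
Byte 14 = 0x0D: mode=SIZE_CR remaining=0 emitted=8 chunks_done=1
Byte 15 = 0x0A: mode=DATA remaining=8 emitted=8 chunks_done=1
Byte 16 = '6': mode=DATA remaining=7 emitted=9 chunks_done=1
Byte 17 = 'q': mode=DATA remaining=6 emitted=10 chunks_done=1
Byte 18 = 'y': mode=DATA remaining=5 emitted=11 chunks_done=1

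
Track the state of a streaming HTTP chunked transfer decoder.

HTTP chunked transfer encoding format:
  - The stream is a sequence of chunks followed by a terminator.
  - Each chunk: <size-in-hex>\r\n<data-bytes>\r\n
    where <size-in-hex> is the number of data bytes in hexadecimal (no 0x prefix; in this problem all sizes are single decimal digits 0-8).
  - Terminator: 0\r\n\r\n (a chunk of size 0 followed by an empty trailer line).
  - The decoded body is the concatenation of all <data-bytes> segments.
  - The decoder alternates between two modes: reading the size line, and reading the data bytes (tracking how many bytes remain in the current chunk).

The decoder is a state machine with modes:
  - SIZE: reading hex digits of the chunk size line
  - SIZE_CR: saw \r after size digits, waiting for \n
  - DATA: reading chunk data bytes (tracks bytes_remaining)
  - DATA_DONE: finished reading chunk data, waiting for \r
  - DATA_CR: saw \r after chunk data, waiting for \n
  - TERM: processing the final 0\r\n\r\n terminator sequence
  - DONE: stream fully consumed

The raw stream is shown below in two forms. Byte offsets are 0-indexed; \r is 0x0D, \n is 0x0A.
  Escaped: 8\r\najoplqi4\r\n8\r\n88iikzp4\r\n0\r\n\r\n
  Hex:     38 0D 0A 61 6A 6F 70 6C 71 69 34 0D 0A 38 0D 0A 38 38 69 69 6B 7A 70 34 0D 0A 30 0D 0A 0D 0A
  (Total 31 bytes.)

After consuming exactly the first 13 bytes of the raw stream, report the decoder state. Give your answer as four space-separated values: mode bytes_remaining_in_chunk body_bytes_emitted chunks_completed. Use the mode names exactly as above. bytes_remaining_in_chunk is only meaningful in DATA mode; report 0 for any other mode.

Answer: SIZE 0 8 1

Derivation:
Byte 0 = '8': mode=SIZE remaining=0 emitted=0 chunks_done=0
Byte 1 = 0x0D: mode=SIZE_CR remaining=0 emitted=0 chunks_done=0
Byte 2 = 0x0A: mode=DATA remaining=8 emitted=0 chunks_done=0
Byte 3 = 'a': mode=DATA remaining=7 emitted=1 chunks_done=0
Byte 4 = 'j': mode=DATA remaining=6 emitted=2 chunks_done=0
Byte 5 = 'o': mode=DATA remaining=5 emitted=3 chunks_done=0
Byte 6 = 'p': mode=DATA remaining=4 emitted=4 chunks_done=0
Byte 7 = 'l': mode=DATA remaining=3 emitted=5 chunks_done=0
Byte 8 = 'q': mode=DATA remaining=2 emitted=6 chunks_done=0
Byte 9 = 'i': mode=DATA remaining=1 emitted=7 chunks_done=0
Byte 10 = '4': mode=DATA_DONE remaining=0 emitted=8 chunks_done=0
Byte 11 = 0x0D: mode=DATA_CR remaining=0 emitted=8 chunks_done=0
Byte 12 = 0x0A: mode=SIZE remaining=0 emitted=8 chunks_done=1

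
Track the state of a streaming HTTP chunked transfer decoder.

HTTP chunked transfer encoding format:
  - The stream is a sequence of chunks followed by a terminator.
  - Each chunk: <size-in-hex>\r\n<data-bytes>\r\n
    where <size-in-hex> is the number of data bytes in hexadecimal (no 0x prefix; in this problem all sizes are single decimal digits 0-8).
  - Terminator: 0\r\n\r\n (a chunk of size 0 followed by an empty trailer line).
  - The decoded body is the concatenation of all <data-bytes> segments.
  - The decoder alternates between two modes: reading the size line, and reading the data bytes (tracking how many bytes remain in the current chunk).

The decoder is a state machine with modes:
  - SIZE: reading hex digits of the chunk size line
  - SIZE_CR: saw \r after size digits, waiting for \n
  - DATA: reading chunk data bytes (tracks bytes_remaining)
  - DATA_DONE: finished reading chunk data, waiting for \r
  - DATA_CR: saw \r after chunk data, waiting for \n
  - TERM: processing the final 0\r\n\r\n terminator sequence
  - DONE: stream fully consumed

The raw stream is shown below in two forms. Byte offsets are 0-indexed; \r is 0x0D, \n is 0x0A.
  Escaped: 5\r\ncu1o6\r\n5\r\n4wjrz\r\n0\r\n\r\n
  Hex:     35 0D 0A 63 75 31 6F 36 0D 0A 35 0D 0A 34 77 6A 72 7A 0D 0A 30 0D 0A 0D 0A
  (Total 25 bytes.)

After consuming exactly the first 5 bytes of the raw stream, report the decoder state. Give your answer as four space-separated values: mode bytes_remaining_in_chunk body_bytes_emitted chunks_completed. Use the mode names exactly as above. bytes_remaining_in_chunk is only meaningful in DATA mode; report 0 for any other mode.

Byte 0 = '5': mode=SIZE remaining=0 emitted=0 chunks_done=0
Byte 1 = 0x0D: mode=SIZE_CR remaining=0 emitted=0 chunks_done=0
Byte 2 = 0x0A: mode=DATA remaining=5 emitted=0 chunks_done=0
Byte 3 = 'c': mode=DATA remaining=4 emitted=1 chunks_done=0
Byte 4 = 'u': mode=DATA remaining=3 emitted=2 chunks_done=0

Answer: DATA 3 2 0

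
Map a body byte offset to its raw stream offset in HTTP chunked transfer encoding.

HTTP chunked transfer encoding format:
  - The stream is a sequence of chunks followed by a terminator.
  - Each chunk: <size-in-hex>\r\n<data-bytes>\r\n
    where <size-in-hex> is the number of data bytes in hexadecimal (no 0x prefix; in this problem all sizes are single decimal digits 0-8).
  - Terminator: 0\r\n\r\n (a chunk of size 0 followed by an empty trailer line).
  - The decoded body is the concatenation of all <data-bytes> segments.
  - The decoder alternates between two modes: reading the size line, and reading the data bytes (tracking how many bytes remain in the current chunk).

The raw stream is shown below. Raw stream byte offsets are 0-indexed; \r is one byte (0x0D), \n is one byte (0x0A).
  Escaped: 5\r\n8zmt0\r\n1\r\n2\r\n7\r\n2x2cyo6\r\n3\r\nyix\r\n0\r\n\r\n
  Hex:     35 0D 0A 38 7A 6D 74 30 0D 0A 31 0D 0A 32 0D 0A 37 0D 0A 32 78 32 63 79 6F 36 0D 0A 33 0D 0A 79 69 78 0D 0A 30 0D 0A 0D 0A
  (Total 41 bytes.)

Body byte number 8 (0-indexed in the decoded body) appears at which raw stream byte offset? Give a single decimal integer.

Answer: 21

Derivation:
Chunk 1: stream[0..1]='5' size=0x5=5, data at stream[3..8]='8zmt0' -> body[0..5], body so far='8zmt0'
Chunk 2: stream[10..11]='1' size=0x1=1, data at stream[13..14]='2' -> body[5..6], body so far='8zmt02'
Chunk 3: stream[16..17]='7' size=0x7=7, data at stream[19..26]='2x2cyo6' -> body[6..13], body so far='8zmt022x2cyo6'
Chunk 4: stream[28..29]='3' size=0x3=3, data at stream[31..34]='yix' -> body[13..16], body so far='8zmt022x2cyo6yix'
Chunk 5: stream[36..37]='0' size=0 (terminator). Final body='8zmt022x2cyo6yix' (16 bytes)
Body byte 8 at stream offset 21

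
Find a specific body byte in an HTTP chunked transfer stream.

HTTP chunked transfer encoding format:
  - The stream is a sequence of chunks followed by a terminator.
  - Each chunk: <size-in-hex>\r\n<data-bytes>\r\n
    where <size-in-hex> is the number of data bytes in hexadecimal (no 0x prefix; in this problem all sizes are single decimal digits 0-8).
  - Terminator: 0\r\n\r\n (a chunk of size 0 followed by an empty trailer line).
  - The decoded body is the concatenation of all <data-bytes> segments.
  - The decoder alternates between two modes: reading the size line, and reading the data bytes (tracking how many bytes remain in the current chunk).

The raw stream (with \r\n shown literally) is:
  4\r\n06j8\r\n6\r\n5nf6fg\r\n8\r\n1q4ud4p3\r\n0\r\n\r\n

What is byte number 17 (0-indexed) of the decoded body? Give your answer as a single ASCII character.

Answer: 3

Derivation:
Chunk 1: stream[0..1]='4' size=0x4=4, data at stream[3..7]='06j8' -> body[0..4], body so far='06j8'
Chunk 2: stream[9..10]='6' size=0x6=6, data at stream[12..18]='5nf6fg' -> body[4..10], body so far='06j85nf6fg'
Chunk 3: stream[20..21]='8' size=0x8=8, data at stream[23..31]='1q4ud4p3' -> body[10..18], body so far='06j85nf6fg1q4ud4p3'
Chunk 4: stream[33..34]='0' size=0 (terminator). Final body='06j85nf6fg1q4ud4p3' (18 bytes)
Body byte 17 = '3'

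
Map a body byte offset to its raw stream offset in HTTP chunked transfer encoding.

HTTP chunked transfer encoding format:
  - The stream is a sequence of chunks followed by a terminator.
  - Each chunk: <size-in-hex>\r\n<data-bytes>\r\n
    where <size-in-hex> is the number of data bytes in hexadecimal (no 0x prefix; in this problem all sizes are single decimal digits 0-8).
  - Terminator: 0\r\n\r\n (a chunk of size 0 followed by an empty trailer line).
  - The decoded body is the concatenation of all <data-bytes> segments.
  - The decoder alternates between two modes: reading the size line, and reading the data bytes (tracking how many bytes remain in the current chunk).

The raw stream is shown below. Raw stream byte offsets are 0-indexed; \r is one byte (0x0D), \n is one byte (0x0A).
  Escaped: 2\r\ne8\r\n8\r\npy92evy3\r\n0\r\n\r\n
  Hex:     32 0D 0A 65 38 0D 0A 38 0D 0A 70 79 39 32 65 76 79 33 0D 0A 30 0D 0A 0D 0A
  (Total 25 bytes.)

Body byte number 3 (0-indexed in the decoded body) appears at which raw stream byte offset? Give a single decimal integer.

Answer: 11

Derivation:
Chunk 1: stream[0..1]='2' size=0x2=2, data at stream[3..5]='e8' -> body[0..2], body so far='e8'
Chunk 2: stream[7..8]='8' size=0x8=8, data at stream[10..18]='py92evy3' -> body[2..10], body so far='e8py92evy3'
Chunk 3: stream[20..21]='0' size=0 (terminator). Final body='e8py92evy3' (10 bytes)
Body byte 3 at stream offset 11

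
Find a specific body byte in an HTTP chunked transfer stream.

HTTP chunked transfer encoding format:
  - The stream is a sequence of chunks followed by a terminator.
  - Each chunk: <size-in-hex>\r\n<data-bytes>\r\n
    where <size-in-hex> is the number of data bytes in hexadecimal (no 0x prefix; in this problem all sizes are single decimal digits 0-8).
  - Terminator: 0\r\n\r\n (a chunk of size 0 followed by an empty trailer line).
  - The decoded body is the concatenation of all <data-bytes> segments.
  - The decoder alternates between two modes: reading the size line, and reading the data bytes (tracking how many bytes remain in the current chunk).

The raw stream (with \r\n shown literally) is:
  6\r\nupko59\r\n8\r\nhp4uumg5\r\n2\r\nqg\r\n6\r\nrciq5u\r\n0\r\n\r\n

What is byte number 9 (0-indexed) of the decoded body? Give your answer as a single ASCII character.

Answer: u

Derivation:
Chunk 1: stream[0..1]='6' size=0x6=6, data at stream[3..9]='upko59' -> body[0..6], body so far='upko59'
Chunk 2: stream[11..12]='8' size=0x8=8, data at stream[14..22]='hp4uumg5' -> body[6..14], body so far='upko59hp4uumg5'
Chunk 3: stream[24..25]='2' size=0x2=2, data at stream[27..29]='qg' -> body[14..16], body so far='upko59hp4uumg5qg'
Chunk 4: stream[31..32]='6' size=0x6=6, data at stream[34..40]='rciq5u' -> body[16..22], body so far='upko59hp4uumg5qgrciq5u'
Chunk 5: stream[42..43]='0' size=0 (terminator). Final body='upko59hp4uumg5qgrciq5u' (22 bytes)
Body byte 9 = 'u'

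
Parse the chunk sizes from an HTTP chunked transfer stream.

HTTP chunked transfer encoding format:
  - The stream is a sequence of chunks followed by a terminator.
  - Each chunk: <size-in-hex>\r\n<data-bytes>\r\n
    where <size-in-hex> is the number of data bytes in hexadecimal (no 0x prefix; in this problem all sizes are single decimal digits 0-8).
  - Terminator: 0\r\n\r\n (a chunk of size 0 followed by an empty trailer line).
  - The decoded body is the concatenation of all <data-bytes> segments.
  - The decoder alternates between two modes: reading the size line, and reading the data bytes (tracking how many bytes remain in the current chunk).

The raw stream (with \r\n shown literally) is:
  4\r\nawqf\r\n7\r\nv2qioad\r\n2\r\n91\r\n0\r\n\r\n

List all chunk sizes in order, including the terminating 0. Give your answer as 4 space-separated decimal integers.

Chunk 1: stream[0..1]='4' size=0x4=4, data at stream[3..7]='awqf' -> body[0..4], body so far='awqf'
Chunk 2: stream[9..10]='7' size=0x7=7, data at stream[12..19]='v2qioad' -> body[4..11], body so far='awqfv2qioad'
Chunk 3: stream[21..22]='2' size=0x2=2, data at stream[24..26]='91' -> body[11..13], body so far='awqfv2qioad91'
Chunk 4: stream[28..29]='0' size=0 (terminator). Final body='awqfv2qioad91' (13 bytes)

Answer: 4 7 2 0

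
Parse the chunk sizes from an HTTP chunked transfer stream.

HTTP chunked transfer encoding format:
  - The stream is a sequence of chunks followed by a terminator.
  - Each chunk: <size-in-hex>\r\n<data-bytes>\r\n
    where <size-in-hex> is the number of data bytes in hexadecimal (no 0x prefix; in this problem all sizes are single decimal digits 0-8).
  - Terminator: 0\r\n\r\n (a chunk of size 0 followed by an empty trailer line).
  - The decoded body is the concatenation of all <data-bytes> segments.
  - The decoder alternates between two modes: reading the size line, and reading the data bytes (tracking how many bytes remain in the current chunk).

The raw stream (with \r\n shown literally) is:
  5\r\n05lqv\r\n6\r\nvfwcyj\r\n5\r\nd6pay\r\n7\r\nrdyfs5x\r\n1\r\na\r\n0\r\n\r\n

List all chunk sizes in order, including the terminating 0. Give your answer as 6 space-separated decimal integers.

Answer: 5 6 5 7 1 0

Derivation:
Chunk 1: stream[0..1]='5' size=0x5=5, data at stream[3..8]='05lqv' -> body[0..5], body so far='05lqv'
Chunk 2: stream[10..11]='6' size=0x6=6, data at stream[13..19]='vfwcyj' -> body[5..11], body so far='05lqvvfwcyj'
Chunk 3: stream[21..22]='5' size=0x5=5, data at stream[24..29]='d6pay' -> body[11..16], body so far='05lqvvfwcyjd6pay'
Chunk 4: stream[31..32]='7' size=0x7=7, data at stream[34..41]='rdyfs5x' -> body[16..23], body so far='05lqvvfwcyjd6payrdyfs5x'
Chunk 5: stream[43..44]='1' size=0x1=1, data at stream[46..47]='a' -> body[23..24], body so far='05lqvvfwcyjd6payrdyfs5xa'
Chunk 6: stream[49..50]='0' size=0 (terminator). Final body='05lqvvfwcyjd6payrdyfs5xa' (24 bytes)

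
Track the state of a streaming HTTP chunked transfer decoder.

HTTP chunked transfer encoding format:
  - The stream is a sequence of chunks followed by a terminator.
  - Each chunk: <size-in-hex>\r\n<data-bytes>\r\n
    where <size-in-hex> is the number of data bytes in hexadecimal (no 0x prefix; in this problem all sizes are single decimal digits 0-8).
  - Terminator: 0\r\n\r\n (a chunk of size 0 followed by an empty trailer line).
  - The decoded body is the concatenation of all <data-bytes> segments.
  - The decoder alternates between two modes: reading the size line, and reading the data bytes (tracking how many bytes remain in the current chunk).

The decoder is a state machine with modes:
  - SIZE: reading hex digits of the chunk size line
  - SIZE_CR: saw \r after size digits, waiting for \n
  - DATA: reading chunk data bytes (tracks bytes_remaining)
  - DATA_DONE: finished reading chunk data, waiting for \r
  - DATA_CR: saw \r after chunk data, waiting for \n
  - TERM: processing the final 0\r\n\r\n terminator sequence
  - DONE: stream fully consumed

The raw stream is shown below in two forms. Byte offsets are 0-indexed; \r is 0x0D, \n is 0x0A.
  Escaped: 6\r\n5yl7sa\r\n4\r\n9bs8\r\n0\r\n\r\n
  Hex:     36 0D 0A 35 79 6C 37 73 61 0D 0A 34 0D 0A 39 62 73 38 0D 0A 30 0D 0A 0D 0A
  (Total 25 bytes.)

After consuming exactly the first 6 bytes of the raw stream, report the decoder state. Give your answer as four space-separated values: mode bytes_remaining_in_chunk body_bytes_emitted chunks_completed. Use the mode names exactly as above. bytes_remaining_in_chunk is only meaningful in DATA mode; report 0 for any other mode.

Answer: DATA 3 3 0

Derivation:
Byte 0 = '6': mode=SIZE remaining=0 emitted=0 chunks_done=0
Byte 1 = 0x0D: mode=SIZE_CR remaining=0 emitted=0 chunks_done=0
Byte 2 = 0x0A: mode=DATA remaining=6 emitted=0 chunks_done=0
Byte 3 = '5': mode=DATA remaining=5 emitted=1 chunks_done=0
Byte 4 = 'y': mode=DATA remaining=4 emitted=2 chunks_done=0
Byte 5 = 'l': mode=DATA remaining=3 emitted=3 chunks_done=0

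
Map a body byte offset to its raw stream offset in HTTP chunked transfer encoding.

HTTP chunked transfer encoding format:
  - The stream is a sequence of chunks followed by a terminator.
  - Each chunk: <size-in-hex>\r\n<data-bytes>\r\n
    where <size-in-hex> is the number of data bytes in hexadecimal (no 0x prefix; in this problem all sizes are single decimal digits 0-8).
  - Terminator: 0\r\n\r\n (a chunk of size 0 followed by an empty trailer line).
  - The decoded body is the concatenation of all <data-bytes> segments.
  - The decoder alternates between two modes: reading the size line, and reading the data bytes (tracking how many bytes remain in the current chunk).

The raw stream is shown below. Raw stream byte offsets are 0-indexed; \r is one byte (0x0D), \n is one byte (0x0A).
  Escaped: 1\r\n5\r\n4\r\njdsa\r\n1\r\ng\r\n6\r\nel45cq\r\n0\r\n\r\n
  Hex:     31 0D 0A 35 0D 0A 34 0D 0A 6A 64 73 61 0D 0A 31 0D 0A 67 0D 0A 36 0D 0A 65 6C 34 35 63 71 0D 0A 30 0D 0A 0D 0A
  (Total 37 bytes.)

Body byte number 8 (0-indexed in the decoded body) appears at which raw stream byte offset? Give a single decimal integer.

Answer: 26

Derivation:
Chunk 1: stream[0..1]='1' size=0x1=1, data at stream[3..4]='5' -> body[0..1], body so far='5'
Chunk 2: stream[6..7]='4' size=0x4=4, data at stream[9..13]='jdsa' -> body[1..5], body so far='5jdsa'
Chunk 3: stream[15..16]='1' size=0x1=1, data at stream[18..19]='g' -> body[5..6], body so far='5jdsag'
Chunk 4: stream[21..22]='6' size=0x6=6, data at stream[24..30]='el45cq' -> body[6..12], body so far='5jdsagel45cq'
Chunk 5: stream[32..33]='0' size=0 (terminator). Final body='5jdsagel45cq' (12 bytes)
Body byte 8 at stream offset 26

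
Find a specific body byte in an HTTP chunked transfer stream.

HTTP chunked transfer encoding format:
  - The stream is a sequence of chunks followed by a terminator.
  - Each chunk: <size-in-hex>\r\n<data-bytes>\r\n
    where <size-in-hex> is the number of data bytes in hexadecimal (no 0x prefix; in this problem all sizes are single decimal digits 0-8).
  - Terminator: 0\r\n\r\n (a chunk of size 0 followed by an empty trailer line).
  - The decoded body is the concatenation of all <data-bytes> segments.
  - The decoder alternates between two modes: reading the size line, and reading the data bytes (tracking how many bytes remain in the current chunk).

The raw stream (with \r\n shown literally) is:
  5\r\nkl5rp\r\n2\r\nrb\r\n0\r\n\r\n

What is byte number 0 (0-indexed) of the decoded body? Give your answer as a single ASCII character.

Chunk 1: stream[0..1]='5' size=0x5=5, data at stream[3..8]='kl5rp' -> body[0..5], body so far='kl5rp'
Chunk 2: stream[10..11]='2' size=0x2=2, data at stream[13..15]='rb' -> body[5..7], body so far='kl5rprb'
Chunk 3: stream[17..18]='0' size=0 (terminator). Final body='kl5rprb' (7 bytes)
Body byte 0 = 'k'

Answer: k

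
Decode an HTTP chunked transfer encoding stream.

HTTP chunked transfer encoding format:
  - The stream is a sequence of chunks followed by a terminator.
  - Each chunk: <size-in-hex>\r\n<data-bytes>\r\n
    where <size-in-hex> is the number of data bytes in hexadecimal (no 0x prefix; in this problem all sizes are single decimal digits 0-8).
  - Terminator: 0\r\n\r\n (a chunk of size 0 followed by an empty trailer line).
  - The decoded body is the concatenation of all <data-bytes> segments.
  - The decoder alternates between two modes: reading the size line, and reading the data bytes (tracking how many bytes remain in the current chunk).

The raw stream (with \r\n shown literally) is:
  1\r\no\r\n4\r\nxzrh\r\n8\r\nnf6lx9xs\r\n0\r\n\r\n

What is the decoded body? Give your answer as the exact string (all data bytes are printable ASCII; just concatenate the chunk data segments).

Chunk 1: stream[0..1]='1' size=0x1=1, data at stream[3..4]='o' -> body[0..1], body so far='o'
Chunk 2: stream[6..7]='4' size=0x4=4, data at stream[9..13]='xzrh' -> body[1..5], body so far='oxzrh'
Chunk 3: stream[15..16]='8' size=0x8=8, data at stream[18..26]='nf6lx9xs' -> body[5..13], body so far='oxzrhnf6lx9xs'
Chunk 4: stream[28..29]='0' size=0 (terminator). Final body='oxzrhnf6lx9xs' (13 bytes)

Answer: oxzrhnf6lx9xs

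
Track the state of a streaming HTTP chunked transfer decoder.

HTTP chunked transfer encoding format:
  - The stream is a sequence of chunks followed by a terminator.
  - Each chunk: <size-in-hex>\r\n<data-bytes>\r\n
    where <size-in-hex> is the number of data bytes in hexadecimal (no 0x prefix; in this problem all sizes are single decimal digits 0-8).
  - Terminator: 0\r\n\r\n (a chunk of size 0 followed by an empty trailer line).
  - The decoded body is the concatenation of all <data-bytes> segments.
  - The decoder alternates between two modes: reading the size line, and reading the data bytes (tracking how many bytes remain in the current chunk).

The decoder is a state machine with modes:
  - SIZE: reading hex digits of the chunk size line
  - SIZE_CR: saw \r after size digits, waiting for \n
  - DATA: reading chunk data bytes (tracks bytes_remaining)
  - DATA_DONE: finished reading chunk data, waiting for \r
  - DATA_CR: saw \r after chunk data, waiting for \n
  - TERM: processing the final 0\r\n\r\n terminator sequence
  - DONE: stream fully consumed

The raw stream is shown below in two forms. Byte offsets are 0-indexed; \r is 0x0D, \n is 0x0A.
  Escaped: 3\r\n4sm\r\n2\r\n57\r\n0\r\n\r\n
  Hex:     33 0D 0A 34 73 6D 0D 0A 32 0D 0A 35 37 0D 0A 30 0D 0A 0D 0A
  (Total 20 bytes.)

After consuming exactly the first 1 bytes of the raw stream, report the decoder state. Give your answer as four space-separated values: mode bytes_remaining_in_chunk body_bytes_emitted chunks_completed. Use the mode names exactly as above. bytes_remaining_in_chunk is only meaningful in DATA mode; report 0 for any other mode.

Answer: SIZE 0 0 0

Derivation:
Byte 0 = '3': mode=SIZE remaining=0 emitted=0 chunks_done=0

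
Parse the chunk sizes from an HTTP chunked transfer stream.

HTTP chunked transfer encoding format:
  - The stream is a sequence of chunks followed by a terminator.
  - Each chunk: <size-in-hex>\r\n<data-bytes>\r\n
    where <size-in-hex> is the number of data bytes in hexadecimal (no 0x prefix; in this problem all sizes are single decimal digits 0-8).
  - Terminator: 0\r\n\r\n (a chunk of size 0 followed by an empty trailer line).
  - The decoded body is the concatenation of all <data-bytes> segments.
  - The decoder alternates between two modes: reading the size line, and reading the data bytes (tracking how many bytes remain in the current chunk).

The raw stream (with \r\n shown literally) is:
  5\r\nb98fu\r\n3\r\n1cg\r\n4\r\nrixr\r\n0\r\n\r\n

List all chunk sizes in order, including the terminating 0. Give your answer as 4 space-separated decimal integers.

Answer: 5 3 4 0

Derivation:
Chunk 1: stream[0..1]='5' size=0x5=5, data at stream[3..8]='b98fu' -> body[0..5], body so far='b98fu'
Chunk 2: stream[10..11]='3' size=0x3=3, data at stream[13..16]='1cg' -> body[5..8], body so far='b98fu1cg'
Chunk 3: stream[18..19]='4' size=0x4=4, data at stream[21..25]='rixr' -> body[8..12], body so far='b98fu1cgrixr'
Chunk 4: stream[27..28]='0' size=0 (terminator). Final body='b98fu1cgrixr' (12 bytes)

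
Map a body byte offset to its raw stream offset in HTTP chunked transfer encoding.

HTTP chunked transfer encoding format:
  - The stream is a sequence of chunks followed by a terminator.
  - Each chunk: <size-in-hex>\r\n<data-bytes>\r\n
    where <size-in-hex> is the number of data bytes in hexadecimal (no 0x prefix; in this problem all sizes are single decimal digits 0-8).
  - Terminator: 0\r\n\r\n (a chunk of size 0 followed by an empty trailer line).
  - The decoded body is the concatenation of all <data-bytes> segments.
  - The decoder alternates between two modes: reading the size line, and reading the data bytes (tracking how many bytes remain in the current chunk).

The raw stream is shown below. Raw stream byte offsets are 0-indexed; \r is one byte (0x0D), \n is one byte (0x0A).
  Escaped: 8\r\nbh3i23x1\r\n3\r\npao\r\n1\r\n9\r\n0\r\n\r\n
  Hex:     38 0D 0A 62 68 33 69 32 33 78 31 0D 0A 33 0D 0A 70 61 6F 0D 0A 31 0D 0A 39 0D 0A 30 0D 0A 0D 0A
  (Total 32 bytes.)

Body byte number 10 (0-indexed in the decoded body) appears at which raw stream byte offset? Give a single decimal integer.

Chunk 1: stream[0..1]='8' size=0x8=8, data at stream[3..11]='bh3i23x1' -> body[0..8], body so far='bh3i23x1'
Chunk 2: stream[13..14]='3' size=0x3=3, data at stream[16..19]='pao' -> body[8..11], body so far='bh3i23x1pao'
Chunk 3: stream[21..22]='1' size=0x1=1, data at stream[24..25]='9' -> body[11..12], body so far='bh3i23x1pao9'
Chunk 4: stream[27..28]='0' size=0 (terminator). Final body='bh3i23x1pao9' (12 bytes)
Body byte 10 at stream offset 18

Answer: 18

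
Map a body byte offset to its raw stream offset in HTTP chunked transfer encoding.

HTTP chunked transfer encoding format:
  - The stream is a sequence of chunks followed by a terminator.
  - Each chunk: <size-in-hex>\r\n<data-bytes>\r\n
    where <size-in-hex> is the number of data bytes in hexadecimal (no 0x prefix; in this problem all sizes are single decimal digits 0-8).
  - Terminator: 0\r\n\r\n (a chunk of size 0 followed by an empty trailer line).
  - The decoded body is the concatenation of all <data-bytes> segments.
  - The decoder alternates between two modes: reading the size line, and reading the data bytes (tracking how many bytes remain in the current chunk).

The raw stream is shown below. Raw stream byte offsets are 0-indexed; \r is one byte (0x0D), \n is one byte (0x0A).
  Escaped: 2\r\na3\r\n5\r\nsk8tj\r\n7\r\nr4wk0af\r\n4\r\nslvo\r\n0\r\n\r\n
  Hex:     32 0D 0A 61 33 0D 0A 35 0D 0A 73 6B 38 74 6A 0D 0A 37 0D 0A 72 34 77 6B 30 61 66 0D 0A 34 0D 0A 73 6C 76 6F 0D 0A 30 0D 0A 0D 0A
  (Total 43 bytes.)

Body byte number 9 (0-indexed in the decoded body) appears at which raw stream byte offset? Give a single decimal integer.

Answer: 22

Derivation:
Chunk 1: stream[0..1]='2' size=0x2=2, data at stream[3..5]='a3' -> body[0..2], body so far='a3'
Chunk 2: stream[7..8]='5' size=0x5=5, data at stream[10..15]='sk8tj' -> body[2..7], body so far='a3sk8tj'
Chunk 3: stream[17..18]='7' size=0x7=7, data at stream[20..27]='r4wk0af' -> body[7..14], body so far='a3sk8tjr4wk0af'
Chunk 4: stream[29..30]='4' size=0x4=4, data at stream[32..36]='slvo' -> body[14..18], body so far='a3sk8tjr4wk0afslvo'
Chunk 5: stream[38..39]='0' size=0 (terminator). Final body='a3sk8tjr4wk0afslvo' (18 bytes)
Body byte 9 at stream offset 22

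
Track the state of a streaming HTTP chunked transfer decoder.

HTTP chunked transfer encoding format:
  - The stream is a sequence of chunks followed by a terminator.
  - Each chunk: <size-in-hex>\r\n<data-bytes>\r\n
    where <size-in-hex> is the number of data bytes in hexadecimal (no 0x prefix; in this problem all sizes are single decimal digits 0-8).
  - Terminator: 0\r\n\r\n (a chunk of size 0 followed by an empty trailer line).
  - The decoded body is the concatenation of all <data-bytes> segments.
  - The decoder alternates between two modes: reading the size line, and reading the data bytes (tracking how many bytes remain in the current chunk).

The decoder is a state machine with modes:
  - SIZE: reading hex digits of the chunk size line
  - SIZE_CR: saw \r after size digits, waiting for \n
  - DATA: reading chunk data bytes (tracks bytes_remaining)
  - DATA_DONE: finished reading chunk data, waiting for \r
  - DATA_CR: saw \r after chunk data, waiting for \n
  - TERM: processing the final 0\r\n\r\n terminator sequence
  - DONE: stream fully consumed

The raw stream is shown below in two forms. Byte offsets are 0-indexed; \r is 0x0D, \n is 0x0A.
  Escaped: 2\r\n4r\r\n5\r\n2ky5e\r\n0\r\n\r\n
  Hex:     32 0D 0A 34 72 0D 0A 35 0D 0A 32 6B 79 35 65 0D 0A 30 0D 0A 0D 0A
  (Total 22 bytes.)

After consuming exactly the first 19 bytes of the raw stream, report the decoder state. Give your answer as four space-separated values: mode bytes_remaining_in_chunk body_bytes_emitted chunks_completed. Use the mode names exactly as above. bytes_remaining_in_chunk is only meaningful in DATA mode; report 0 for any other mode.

Byte 0 = '2': mode=SIZE remaining=0 emitted=0 chunks_done=0
Byte 1 = 0x0D: mode=SIZE_CR remaining=0 emitted=0 chunks_done=0
Byte 2 = 0x0A: mode=DATA remaining=2 emitted=0 chunks_done=0
Byte 3 = '4': mode=DATA remaining=1 emitted=1 chunks_done=0
Byte 4 = 'r': mode=DATA_DONE remaining=0 emitted=2 chunks_done=0
Byte 5 = 0x0D: mode=DATA_CR remaining=0 emitted=2 chunks_done=0
Byte 6 = 0x0A: mode=SIZE remaining=0 emitted=2 chunks_done=1
Byte 7 = '5': mode=SIZE remaining=0 emitted=2 chunks_done=1
Byte 8 = 0x0D: mode=SIZE_CR remaining=0 emitted=2 chunks_done=1
Byte 9 = 0x0A: mode=DATA remaining=5 emitted=2 chunks_done=1
Byte 10 = '2': mode=DATA remaining=4 emitted=3 chunks_done=1
Byte 11 = 'k': mode=DATA remaining=3 emitted=4 chunks_done=1
Byte 12 = 'y': mode=DATA remaining=2 emitted=5 chunks_done=1
Byte 13 = '5': mode=DATA remaining=1 emitted=6 chunks_done=1
Byte 14 = 'e': mode=DATA_DONE remaining=0 emitted=7 chunks_done=1
Byte 15 = 0x0D: mode=DATA_CR remaining=0 emitted=7 chunks_done=1
Byte 16 = 0x0A: mode=SIZE remaining=0 emitted=7 chunks_done=2
Byte 17 = '0': mode=SIZE remaining=0 emitted=7 chunks_done=2
Byte 18 = 0x0D: mode=SIZE_CR remaining=0 emitted=7 chunks_done=2

Answer: SIZE_CR 0 7 2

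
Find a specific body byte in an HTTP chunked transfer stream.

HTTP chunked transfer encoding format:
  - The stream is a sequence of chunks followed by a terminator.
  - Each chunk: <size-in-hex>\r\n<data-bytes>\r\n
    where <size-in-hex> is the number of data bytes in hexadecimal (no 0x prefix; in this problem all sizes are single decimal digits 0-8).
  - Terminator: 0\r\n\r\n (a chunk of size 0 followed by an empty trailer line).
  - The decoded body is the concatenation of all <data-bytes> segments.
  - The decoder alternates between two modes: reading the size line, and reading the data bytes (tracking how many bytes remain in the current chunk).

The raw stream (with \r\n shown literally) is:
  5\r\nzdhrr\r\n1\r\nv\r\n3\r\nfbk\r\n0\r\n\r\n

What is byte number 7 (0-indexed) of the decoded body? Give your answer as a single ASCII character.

Chunk 1: stream[0..1]='5' size=0x5=5, data at stream[3..8]='zdhrr' -> body[0..5], body so far='zdhrr'
Chunk 2: stream[10..11]='1' size=0x1=1, data at stream[13..14]='v' -> body[5..6], body so far='zdhrrv'
Chunk 3: stream[16..17]='3' size=0x3=3, data at stream[19..22]='fbk' -> body[6..9], body so far='zdhrrvfbk'
Chunk 4: stream[24..25]='0' size=0 (terminator). Final body='zdhrrvfbk' (9 bytes)
Body byte 7 = 'b'

Answer: b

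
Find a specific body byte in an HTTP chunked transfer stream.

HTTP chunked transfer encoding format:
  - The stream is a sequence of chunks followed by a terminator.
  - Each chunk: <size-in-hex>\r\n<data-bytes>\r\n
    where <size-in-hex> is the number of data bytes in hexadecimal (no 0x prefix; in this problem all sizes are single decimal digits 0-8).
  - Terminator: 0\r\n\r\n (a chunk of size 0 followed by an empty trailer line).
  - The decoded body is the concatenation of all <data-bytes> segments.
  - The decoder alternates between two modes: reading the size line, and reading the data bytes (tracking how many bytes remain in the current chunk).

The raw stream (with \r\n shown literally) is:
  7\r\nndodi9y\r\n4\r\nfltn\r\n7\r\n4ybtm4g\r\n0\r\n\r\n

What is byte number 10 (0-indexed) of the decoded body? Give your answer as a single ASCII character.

Chunk 1: stream[0..1]='7' size=0x7=7, data at stream[3..10]='ndodi9y' -> body[0..7], body so far='ndodi9y'
Chunk 2: stream[12..13]='4' size=0x4=4, data at stream[15..19]='fltn' -> body[7..11], body so far='ndodi9yfltn'
Chunk 3: stream[21..22]='7' size=0x7=7, data at stream[24..31]='4ybtm4g' -> body[11..18], body so far='ndodi9yfltn4ybtm4g'
Chunk 4: stream[33..34]='0' size=0 (terminator). Final body='ndodi9yfltn4ybtm4g' (18 bytes)
Body byte 10 = 'n'

Answer: n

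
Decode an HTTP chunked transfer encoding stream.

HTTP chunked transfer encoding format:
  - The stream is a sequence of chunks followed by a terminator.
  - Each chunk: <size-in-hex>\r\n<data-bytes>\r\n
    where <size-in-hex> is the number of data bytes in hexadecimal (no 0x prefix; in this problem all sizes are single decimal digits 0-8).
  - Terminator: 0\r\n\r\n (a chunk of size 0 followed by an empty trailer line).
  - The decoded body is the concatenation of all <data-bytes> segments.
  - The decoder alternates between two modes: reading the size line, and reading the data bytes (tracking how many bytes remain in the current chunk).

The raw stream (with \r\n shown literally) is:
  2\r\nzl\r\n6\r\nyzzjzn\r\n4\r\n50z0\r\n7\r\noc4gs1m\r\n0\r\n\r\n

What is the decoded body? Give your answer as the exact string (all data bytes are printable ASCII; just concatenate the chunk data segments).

Answer: zlyzzjzn50z0oc4gs1m

Derivation:
Chunk 1: stream[0..1]='2' size=0x2=2, data at stream[3..5]='zl' -> body[0..2], body so far='zl'
Chunk 2: stream[7..8]='6' size=0x6=6, data at stream[10..16]='yzzjzn' -> body[2..8], body so far='zlyzzjzn'
Chunk 3: stream[18..19]='4' size=0x4=4, data at stream[21..25]='50z0' -> body[8..12], body so far='zlyzzjzn50z0'
Chunk 4: stream[27..28]='7' size=0x7=7, data at stream[30..37]='oc4gs1m' -> body[12..19], body so far='zlyzzjzn50z0oc4gs1m'
Chunk 5: stream[39..40]='0' size=0 (terminator). Final body='zlyzzjzn50z0oc4gs1m' (19 bytes)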